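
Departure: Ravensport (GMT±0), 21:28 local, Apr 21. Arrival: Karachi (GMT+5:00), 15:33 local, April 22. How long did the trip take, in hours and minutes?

13 hours 5 minutes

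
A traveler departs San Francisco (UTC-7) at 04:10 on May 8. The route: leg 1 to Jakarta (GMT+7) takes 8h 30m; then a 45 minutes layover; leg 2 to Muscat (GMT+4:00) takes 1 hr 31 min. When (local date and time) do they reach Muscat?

Convert departure to UTC: 04:10 + 7:00 = 11:10 UTC on May 8.
Add 8 hours 30 minutes leg 1 → 19:40 UTC.
Add 45 minutes layover in Jakarta → 20:25 UTC.
Add 1 hour and 31 minutes leg 2 → 21:56 UTC.
Muscat is UTC+4:00, so local arrival = 21:56 + 4:00 = 01:56 on May 9.

01:56 on May 9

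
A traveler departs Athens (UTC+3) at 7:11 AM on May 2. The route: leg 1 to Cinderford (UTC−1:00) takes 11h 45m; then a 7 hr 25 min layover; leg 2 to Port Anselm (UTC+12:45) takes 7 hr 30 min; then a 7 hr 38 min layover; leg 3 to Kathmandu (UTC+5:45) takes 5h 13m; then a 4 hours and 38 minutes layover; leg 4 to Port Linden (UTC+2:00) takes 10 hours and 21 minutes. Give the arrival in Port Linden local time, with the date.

12:41 PM on May 4

Convert departure to UTC: 7:11 AM − 3:00 = 4:11 AM UTC on May 2.
Add 11 hours 45 minutes leg 1 → 3:56 PM UTC.
Add 7 hours 25 minutes layover in Cinderford → 11:21 PM UTC.
Add 7 hours 30 minutes leg 2 → 6:51 AM UTC (May 3).
Add 7 hours and 38 minutes layover in Port Anselm → 2:29 PM UTC.
Add 5 hours 13 minutes leg 3 → 7:42 PM UTC.
Add 4 hours and 38 minutes layover in Kathmandu → 12:20 AM UTC (May 4).
Add 10 hours 21 minutes leg 4 → 10:41 AM UTC.
Port Linden is UTC+2:00, so local arrival = 10:41 AM + 2:00 = 12:41 PM on May 4.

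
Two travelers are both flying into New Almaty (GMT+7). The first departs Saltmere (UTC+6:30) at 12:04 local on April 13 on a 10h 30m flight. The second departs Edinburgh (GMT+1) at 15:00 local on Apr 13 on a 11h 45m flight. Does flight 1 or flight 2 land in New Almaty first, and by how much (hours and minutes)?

the first, by 9 hours 41 minutes

Flight 1 in UTC: 12:04 − 6:30 = 05:34 on Apr 13.
+10 hours and 30 minutes → arrive 16:04 UTC on Apr 13.
Flight 2 in UTC: 15:00 − 1:00 = 14:00 on Apr 13.
+11 hours and 45 minutes → arrive 01:45 UTC on Apr 14.
Flight 1 lands earlier by 9 hours 41 minutes.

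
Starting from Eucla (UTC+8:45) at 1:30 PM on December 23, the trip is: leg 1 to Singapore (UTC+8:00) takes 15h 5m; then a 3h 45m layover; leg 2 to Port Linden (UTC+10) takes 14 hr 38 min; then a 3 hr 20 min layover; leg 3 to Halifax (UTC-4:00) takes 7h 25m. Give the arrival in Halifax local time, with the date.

8:58 PM on December 24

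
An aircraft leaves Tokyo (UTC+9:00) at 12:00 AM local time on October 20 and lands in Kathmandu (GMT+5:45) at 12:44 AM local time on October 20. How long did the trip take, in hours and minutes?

Kathmandu is 3:15 behind Tokyo.
Clock-face elapsed time (ignoring zones) is 44 minutes.
Actual elapsed = 44 minutes + 3:15 = 3 hours 59 minutes.

3 hours 59 minutes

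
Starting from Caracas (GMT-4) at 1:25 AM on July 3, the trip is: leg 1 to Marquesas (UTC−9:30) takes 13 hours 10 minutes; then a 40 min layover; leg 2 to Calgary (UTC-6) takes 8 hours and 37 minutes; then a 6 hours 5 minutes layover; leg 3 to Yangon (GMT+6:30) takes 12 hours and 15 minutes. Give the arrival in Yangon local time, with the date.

Convert departure to UTC: 1:25 AM + 4:00 = 5:25 AM UTC on Jul 3.
Add 13 hours and 10 minutes leg 1 → 6:35 PM UTC.
Add 40 minutes layover in Marquesas → 7:15 PM UTC.
Add 8 hours and 37 minutes leg 2 → 3:52 AM UTC (Jul 4).
Add 6 hours and 5 minutes layover in Calgary → 9:57 AM UTC.
Add 12 hours and 15 minutes leg 3 → 10:12 PM UTC.
Yangon is UTC+6:30, so local arrival = 10:12 PM + 6:30 = 4:42 AM on Jul 5.

4:42 AM on Jul 5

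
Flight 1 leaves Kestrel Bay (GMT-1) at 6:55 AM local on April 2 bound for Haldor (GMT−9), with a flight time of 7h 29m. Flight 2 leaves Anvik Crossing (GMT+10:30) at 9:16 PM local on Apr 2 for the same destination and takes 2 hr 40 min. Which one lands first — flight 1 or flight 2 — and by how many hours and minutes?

the second, by 1 hour 58 minutes

Flight 1 in UTC: 6:55 AM + 1:00 = 7:55 AM on Apr 2.
+7 hours 29 minutes → arrive 3:24 PM UTC on Apr 2.
Flight 2 in UTC: 9:16 PM − 10:30 = 10:46 AM on Apr 2.
+2 hours and 40 minutes → arrive 1:26 PM UTC on Apr 2.
Flight 2 lands earlier by 1 hour 58 minutes.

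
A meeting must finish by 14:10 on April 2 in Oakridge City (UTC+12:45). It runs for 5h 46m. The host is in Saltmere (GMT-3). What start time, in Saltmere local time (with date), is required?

Target end time in UTC: 14:10 − 12:45 = 01:25 on Apr 2.
Subtract 5 hours 46 minutes → start 19:39 UTC on Apr 1.
Saltmere is UTC−3:00: 19:39 − 3:00 = 16:39 on Apr 1.

16:39 on April 1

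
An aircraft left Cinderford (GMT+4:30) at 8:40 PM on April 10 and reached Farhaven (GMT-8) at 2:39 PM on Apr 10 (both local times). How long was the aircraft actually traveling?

Farhaven is 12:30 behind Cinderford.
Clock-face elapsed time (ignoring zones) is −6 hours 1 minute.
Actual elapsed = −6 hours 1 minute + 12:30 = 6 hours 29 minutes.

6 hours 29 minutes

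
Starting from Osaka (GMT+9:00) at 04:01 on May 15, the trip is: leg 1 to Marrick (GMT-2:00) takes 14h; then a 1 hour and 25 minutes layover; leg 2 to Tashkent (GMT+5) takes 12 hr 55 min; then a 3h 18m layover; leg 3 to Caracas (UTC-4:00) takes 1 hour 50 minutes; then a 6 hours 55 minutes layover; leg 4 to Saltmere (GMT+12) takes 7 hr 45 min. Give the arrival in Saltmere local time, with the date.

Convert departure to UTC: 04:01 − 9:00 = 19:01 UTC on May 14.
Add 14 hours leg 1 → 09:01 UTC (May 15).
Add 1 hour and 25 minutes layover in Marrick → 10:26 UTC.
Add 12 hours and 55 minutes leg 2 → 23:21 UTC.
Add 3 hours and 18 minutes layover in Tashkent → 02:39 UTC (May 16).
Add 1 hour and 50 minutes leg 3 → 04:29 UTC.
Add 6 hours 55 minutes layover in Caracas → 11:24 UTC.
Add 7 hours 45 minutes leg 4 → 19:09 UTC.
Saltmere is UTC+12:00, so local arrival = 19:09 + 12:00 = 07:09 on May 17.

07:09 on May 17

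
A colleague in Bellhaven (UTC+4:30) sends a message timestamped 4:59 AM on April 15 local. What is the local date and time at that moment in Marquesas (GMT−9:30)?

2:59 PM on April 14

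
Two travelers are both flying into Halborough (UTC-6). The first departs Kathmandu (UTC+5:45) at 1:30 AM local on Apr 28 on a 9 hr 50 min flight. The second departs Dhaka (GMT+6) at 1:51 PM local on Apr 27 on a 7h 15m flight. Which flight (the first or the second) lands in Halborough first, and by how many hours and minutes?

the second, by 14 hours 29 minutes

Flight 1 in UTC: 1:30 AM − 5:45 = 7:45 PM on Apr 27.
+9 hours 50 minutes → arrive 5:35 AM UTC on Apr 28.
Flight 2 in UTC: 1:51 PM − 6:00 = 7:51 AM on Apr 27.
+7 hours 15 minutes → arrive 3:06 PM UTC on Apr 27.
Flight 2 lands earlier by 14 hours 29 minutes.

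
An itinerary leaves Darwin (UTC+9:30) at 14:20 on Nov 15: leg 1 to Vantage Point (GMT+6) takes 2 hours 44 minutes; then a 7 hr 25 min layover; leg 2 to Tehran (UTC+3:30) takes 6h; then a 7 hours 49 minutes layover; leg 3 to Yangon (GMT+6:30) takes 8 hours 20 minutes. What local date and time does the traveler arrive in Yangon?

Convert departure to UTC: 14:20 − 9:30 = 04:50 UTC on Nov 15.
Add 2 hours and 44 minutes leg 1 → 07:34 UTC.
Add 7 hours 25 minutes layover in Vantage Point → 14:59 UTC.
Add 6 hours leg 2 → 20:59 UTC.
Add 7 hours 49 minutes layover in Tehran → 04:48 UTC (Nov 16).
Add 8 hours 20 minutes leg 3 → 13:08 UTC.
Yangon is UTC+6:30, so local arrival = 13:08 + 6:30 = 19:38 on Nov 16.

19:38 on November 16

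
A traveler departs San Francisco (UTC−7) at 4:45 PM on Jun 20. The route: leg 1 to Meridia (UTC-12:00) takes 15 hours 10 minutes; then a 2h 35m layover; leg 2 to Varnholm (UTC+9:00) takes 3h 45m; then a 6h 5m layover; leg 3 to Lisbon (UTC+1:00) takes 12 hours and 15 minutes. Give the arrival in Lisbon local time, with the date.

Convert departure to UTC: 4:45 PM + 7:00 = 11:45 PM UTC on Jun 20.
Add 15 hours 10 minutes leg 1 → 2:55 PM UTC (Jun 21).
Add 2 hours 35 minutes layover in Meridia → 5:30 PM UTC.
Add 3 hours 45 minutes leg 2 → 9:15 PM UTC.
Add 6 hours 5 minutes layover in Varnholm → 3:20 AM UTC (Jun 22).
Add 12 hours and 15 minutes leg 3 → 3:35 PM UTC.
Lisbon is UTC+1:00, so local arrival = 3:35 PM + 1:00 = 4:35 PM on Jun 22.

4:35 PM on Jun 22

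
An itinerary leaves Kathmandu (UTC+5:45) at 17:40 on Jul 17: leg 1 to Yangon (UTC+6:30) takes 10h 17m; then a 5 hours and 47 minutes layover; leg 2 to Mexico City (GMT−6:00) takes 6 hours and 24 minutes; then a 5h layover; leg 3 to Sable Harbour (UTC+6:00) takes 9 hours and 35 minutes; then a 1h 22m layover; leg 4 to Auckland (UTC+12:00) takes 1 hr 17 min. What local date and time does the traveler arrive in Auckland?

Convert departure to UTC: 17:40 − 5:45 = 11:55 UTC on Jul 17.
Add 10 hours and 17 minutes leg 1 → 22:12 UTC.
Add 5 hours 47 minutes layover in Yangon → 03:59 UTC (Jul 18).
Add 6 hours 24 minutes leg 2 → 10:23 UTC.
Add 5 hours layover in Mexico City → 15:23 UTC.
Add 9 hours 35 minutes leg 3 → 00:58 UTC (Jul 19).
Add 1 hour 22 minutes layover in Sable Harbour → 02:20 UTC.
Add 1 hour 17 minutes leg 4 → 03:37 UTC.
Auckland is UTC+12:00, so local arrival = 03:37 + 12:00 = 15:37 on Jul 19.

15:37 on July 19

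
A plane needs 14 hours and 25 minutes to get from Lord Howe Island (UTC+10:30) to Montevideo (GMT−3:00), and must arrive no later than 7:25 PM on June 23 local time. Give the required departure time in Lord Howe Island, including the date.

6:30 PM on June 23

Target arrival in UTC: 7:25 PM + 3:00 = 10:25 PM on Jun 23.
Subtract 14 hours 25 minutes → departure 8:00 AM UTC on Jun 23.
Lord Howe Island is UTC+10:30: 8:00 AM + 10:30 = 6:30 PM on Jun 23.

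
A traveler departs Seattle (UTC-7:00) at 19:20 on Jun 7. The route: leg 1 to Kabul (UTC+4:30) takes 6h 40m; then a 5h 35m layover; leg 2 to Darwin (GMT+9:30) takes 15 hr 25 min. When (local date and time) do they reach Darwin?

15:30 on June 9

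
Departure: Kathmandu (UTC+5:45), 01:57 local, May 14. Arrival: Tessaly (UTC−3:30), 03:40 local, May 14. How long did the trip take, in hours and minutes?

10 hours 58 minutes

Departure in UTC: 01:57 − 5:45 = 20:12 on May 13.
Arrival in UTC: 03:40 + 3:30 = 07:10 on May 14.
Elapsed = 07:10 − 20:12 (+1 day) = 10 hours 58 minutes.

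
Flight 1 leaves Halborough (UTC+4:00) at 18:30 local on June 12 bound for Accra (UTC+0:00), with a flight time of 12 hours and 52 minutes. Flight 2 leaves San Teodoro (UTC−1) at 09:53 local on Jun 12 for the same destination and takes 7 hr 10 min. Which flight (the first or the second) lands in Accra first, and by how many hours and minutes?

Flight 1 in UTC: 18:30 − 4:00 = 14:30 on Jun 12.
+12 hours and 52 minutes → arrive 03:22 UTC on Jun 13.
Flight 2 in UTC: 09:53 + 1:00 = 10:53 on Jun 12.
+7 hours 10 minutes → arrive 18:03 UTC on Jun 12.
Flight 2 lands earlier by 9 hours 19 minutes.

the second, by 9 hours 19 minutes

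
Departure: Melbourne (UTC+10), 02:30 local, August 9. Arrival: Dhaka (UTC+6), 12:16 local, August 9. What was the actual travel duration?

13 hours 46 minutes

Departure in UTC: 02:30 − 10:00 = 16:30 on Aug 8.
Arrival in UTC: 12:16 − 6:00 = 06:16 on Aug 9.
Elapsed = 06:16 − 16:30 (+1 day) = 13 hours 46 minutes.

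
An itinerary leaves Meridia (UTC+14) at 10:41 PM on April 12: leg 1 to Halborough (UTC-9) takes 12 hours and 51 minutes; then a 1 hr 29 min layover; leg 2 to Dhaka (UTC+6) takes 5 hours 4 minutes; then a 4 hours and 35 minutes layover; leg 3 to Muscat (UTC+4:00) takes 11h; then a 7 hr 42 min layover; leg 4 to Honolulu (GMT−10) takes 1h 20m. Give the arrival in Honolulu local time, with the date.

6:42 PM on Apr 13

Convert departure to UTC: 10:41 PM − 14:00 = 8:41 AM UTC on Apr 12.
Add 12 hours and 51 minutes leg 1 → 9:32 PM UTC.
Add 1 hour and 29 minutes layover in Halborough → 11:01 PM UTC.
Add 5 hours 4 minutes leg 2 → 4:05 AM UTC (Apr 13).
Add 4 hours and 35 minutes layover in Dhaka → 8:40 AM UTC.
Add 11 hours leg 3 → 7:40 PM UTC.
Add 7 hours 42 minutes layover in Muscat → 3:22 AM UTC (Apr 14).
Add 1 hour and 20 minutes leg 4 → 4:42 AM UTC.
Honolulu is UTC−10:00, so local arrival = 4:42 AM − 10:00 = 6:42 PM on Apr 13.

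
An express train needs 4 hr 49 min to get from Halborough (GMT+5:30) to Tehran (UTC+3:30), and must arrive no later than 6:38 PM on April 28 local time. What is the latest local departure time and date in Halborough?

Target arrival in UTC: 6:38 PM − 3:30 = 3:08 PM on Apr 28.
Subtract 4 hours and 49 minutes → departure 10:19 AM UTC on Apr 28.
Halborough is UTC+5:30: 10:19 AM + 5:30 = 3:49 PM on Apr 28.

3:49 PM on Apr 28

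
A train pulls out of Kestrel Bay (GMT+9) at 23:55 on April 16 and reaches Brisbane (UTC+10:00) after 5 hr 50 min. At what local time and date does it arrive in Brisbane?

06:45 on Apr 17

Convert departure to UTC: 23:55 − 9:00 = 14:55 UTC on Apr 16.
Add 5 hours and 50 minutes travel time → 20:45 UTC.
Brisbane is UTC+10:00, so local arrival = 20:45 + 10:00 = 06:45 on Apr 17.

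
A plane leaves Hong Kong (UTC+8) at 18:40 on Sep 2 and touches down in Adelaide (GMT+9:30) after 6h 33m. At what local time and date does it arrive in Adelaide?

Adelaide is 1:30 ahead of Hong Kong.
After 6 hours 33 minutes it is 01:13 (Sep 3) in Hong Kong.
Shift by the zone difference: 01:13 + 1:30 = 02:43 on Sep 3 in Adelaide.

02:43 on September 3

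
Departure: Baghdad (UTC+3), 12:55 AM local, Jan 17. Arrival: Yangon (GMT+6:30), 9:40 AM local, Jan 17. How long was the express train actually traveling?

Yangon is 3:30 ahead of Baghdad.
Clock-face elapsed time (ignoring zones) is 8 hours 45 minutes.
Actual elapsed = 8 hours 45 minutes − 3:30 = 5 hours 15 minutes.

5 hours 15 minutes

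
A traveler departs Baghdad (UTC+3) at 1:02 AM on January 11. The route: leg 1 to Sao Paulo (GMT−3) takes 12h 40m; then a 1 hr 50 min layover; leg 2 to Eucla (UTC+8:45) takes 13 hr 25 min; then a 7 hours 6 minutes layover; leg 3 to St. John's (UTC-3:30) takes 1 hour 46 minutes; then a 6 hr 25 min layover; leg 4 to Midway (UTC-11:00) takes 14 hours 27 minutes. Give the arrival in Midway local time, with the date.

8:41 PM on January 12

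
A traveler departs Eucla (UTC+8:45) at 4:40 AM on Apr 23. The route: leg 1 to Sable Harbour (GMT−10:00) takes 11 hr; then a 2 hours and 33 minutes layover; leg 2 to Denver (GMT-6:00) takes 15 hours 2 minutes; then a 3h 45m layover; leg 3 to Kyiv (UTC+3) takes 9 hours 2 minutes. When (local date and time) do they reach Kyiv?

Convert departure to UTC: 4:40 AM − 8:45 = 7:55 PM UTC on Apr 22.
Add 11 hours leg 1 → 6:55 AM UTC (Apr 23).
Add 2 hours 33 minutes layover in Sable Harbour → 9:28 AM UTC.
Add 15 hours and 2 minutes leg 2 → 12:30 AM UTC (Apr 24).
Add 3 hours 45 minutes layover in Denver → 4:15 AM UTC.
Add 9 hours and 2 minutes leg 3 → 1:17 PM UTC.
Kyiv is UTC+3:00, so local arrival = 1:17 PM + 3:00 = 4:17 PM on Apr 24.

4:17 PM on Apr 24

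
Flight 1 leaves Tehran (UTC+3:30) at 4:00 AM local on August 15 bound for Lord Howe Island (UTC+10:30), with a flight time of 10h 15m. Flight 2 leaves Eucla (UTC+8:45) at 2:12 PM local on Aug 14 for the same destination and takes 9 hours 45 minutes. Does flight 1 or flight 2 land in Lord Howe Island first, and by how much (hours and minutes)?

Flight 1 in UTC: 4:00 AM − 3:30 = 12:30 AM on Aug 15.
+10 hours 15 minutes → arrive 10:45 AM UTC on Aug 15.
Flight 2 in UTC: 2:12 PM − 8:45 = 5:27 AM on Aug 14.
+9 hours 45 minutes → arrive 3:12 PM UTC on Aug 14.
Flight 2 lands earlier by 19 hours 33 minutes.

the second, by 19 hours 33 minutes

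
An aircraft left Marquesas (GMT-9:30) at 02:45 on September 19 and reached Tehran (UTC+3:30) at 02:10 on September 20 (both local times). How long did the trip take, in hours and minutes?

Departure in UTC: 02:45 + 9:30 = 12:15 on Sep 19.
Arrival in UTC: 02:10 − 3:30 = 22:40 on Sep 19.
Elapsed = 22:40 − 12:15 = 10 hours 25 minutes.

10 hours 25 minutes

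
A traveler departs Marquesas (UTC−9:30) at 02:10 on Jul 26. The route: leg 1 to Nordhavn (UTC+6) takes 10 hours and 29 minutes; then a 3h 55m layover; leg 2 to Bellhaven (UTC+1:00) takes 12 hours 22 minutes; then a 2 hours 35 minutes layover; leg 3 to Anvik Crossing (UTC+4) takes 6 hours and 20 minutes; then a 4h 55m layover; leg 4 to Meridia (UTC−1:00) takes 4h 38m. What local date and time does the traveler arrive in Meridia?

07:54 on Jul 28

Convert departure to UTC: 02:10 + 9:30 = 11:40 UTC on Jul 26.
Add 10 hours and 29 minutes leg 1 → 22:09 UTC.
Add 3 hours and 55 minutes layover in Nordhavn → 02:04 UTC (Jul 27).
Add 12 hours 22 minutes leg 2 → 14:26 UTC.
Add 2 hours and 35 minutes layover in Bellhaven → 17:01 UTC.
Add 6 hours 20 minutes leg 3 → 23:21 UTC.
Add 4 hours and 55 minutes layover in Anvik Crossing → 04:16 UTC (Jul 28).
Add 4 hours and 38 minutes leg 4 → 08:54 UTC.
Meridia is UTC−1:00, so local arrival = 08:54 − 1:00 = 07:54 on Jul 28.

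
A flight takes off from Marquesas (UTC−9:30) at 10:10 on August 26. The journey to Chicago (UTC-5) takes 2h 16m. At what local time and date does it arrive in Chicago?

16:56 on August 26

Chicago is 4:30 ahead of Marquesas.
After 2 hours 16 minutes it is 12:26 in Marquesas.
Shift by the zone difference: 12:26 + 4:30 = 16:56 on Aug 26 in Chicago.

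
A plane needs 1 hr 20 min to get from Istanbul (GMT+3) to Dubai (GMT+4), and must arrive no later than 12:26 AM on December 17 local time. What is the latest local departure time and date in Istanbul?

Target arrival in UTC: 12:26 AM − 4:00 = 8:26 PM on Dec 16.
Subtract 1 hour and 20 minutes → departure 7:06 PM UTC on Dec 16.
Istanbul is UTC+3:00: 7:06 PM + 3:00 = 10:06 PM on Dec 16.

10:06 PM on December 16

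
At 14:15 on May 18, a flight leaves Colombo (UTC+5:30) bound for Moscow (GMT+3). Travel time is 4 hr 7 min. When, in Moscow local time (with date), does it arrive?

Convert departure to UTC: 14:15 − 5:30 = 08:45 UTC on May 18.
Add 4 hours and 7 minutes travel time → 12:52 UTC.
Moscow is UTC+3:00, so local arrival = 12:52 + 3:00 = 15:52 on May 18.

15:52 on May 18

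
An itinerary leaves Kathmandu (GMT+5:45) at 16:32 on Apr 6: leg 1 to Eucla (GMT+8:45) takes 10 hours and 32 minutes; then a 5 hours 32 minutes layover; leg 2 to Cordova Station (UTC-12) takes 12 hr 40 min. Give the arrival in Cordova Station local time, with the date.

Convert departure to UTC: 16:32 − 5:45 = 10:47 UTC on Apr 6.
Add 10 hours 32 minutes leg 1 → 21:19 UTC.
Add 5 hours 32 minutes layover in Eucla → 02:51 UTC (Apr 7).
Add 12 hours and 40 minutes leg 2 → 15:31 UTC.
Cordova Station is UTC−12:00, so local arrival = 15:31 − 12:00 = 03:31 on Apr 7.

03:31 on April 7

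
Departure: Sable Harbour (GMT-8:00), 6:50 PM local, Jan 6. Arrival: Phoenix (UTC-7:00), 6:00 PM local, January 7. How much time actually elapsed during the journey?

Phoenix is 1:00 ahead of Sable Harbour.
Clock-face elapsed time (ignoring zones) is 23 hours 10 minutes.
Actual elapsed = 23 hours 10 minutes − 1:00 = 22 hours 10 minutes.

22 hours 10 minutes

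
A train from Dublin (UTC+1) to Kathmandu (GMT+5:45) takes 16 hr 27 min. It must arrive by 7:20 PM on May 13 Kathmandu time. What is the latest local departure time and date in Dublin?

10:08 PM on May 12

Target arrival in UTC: 7:20 PM − 5:45 = 1:35 PM on May 13.
Subtract 16 hours 27 minutes → departure 9:08 PM UTC on May 12.
Dublin is UTC+1:00: 9:08 PM + 1:00 = 10:08 PM on May 12.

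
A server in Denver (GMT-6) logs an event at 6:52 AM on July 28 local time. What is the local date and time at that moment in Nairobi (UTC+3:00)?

3:52 PM on July 28

In UTC: 6:52 AM + 6:00 = 12:52 PM on Jul 28.
Nairobi is UTC+3:00: 12:52 PM + 3:00 = 3:52 PM on Jul 28.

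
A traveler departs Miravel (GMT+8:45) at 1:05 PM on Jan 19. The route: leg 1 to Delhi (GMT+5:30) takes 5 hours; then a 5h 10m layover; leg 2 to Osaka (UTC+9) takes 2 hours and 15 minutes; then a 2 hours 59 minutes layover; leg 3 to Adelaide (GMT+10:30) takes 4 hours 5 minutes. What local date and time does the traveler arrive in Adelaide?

Convert departure to UTC: 1:05 PM − 8:45 = 4:20 AM UTC on Jan 19.
Add 5 hours leg 1 → 9:20 AM UTC.
Add 5 hours and 10 minutes layover in Delhi → 2:30 PM UTC.
Add 2 hours 15 minutes leg 2 → 4:45 PM UTC.
Add 2 hours 59 minutes layover in Osaka → 7:44 PM UTC.
Add 4 hours and 5 minutes leg 3 → 11:49 PM UTC.
Adelaide is UTC+10:30, so local arrival = 11:49 PM + 10:30 = 10:19 AM on Jan 20.

10:19 AM on January 20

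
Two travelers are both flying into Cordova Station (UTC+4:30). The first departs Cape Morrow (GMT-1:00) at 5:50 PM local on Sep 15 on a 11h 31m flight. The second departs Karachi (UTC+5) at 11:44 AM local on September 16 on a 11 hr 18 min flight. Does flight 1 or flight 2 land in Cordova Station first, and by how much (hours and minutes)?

the first, by 11 hours 41 minutes

Flight 1 in UTC: 5:50 PM + 1:00 = 6:50 PM on Sep 15.
+11 hours and 31 minutes → arrive 6:21 AM UTC on Sep 16.
Flight 2 in UTC: 11:44 AM − 5:00 = 6:44 AM on Sep 16.
+11 hours and 18 minutes → arrive 6:02 PM UTC on Sep 16.
Flight 1 lands earlier by 11 hours 41 minutes.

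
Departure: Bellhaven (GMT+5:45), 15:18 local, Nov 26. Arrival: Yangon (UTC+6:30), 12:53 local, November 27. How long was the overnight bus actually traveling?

Departure in UTC: 15:18 − 5:45 = 09:33 on Nov 26.
Arrival in UTC: 12:53 − 6:30 = 06:23 on Nov 27.
Elapsed = 06:23 − 09:33 (+1 day) = 20 hours 50 minutes.

20 hours 50 minutes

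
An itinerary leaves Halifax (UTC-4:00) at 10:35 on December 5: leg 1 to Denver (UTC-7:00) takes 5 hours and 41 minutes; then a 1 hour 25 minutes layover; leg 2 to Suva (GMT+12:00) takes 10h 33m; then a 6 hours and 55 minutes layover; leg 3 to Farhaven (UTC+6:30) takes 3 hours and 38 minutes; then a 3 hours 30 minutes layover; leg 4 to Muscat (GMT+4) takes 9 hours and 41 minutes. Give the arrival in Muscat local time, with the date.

11:58 on December 7

Convert departure to UTC: 10:35 + 4:00 = 14:35 UTC on Dec 5.
Add 5 hours 41 minutes leg 1 → 20:16 UTC.
Add 1 hour and 25 minutes layover in Denver → 21:41 UTC.
Add 10 hours 33 minutes leg 2 → 08:14 UTC (Dec 6).
Add 6 hours 55 minutes layover in Suva → 15:09 UTC.
Add 3 hours and 38 minutes leg 3 → 18:47 UTC.
Add 3 hours 30 minutes layover in Farhaven → 22:17 UTC.
Add 9 hours and 41 minutes leg 4 → 07:58 UTC (Dec 7).
Muscat is UTC+4:00, so local arrival = 07:58 + 4:00 = 11:58 on Dec 7.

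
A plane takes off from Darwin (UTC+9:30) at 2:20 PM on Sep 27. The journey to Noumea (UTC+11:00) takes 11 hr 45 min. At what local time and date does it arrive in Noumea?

3:35 AM on September 28

Convert departure to UTC: 2:20 PM − 9:30 = 4:50 AM UTC on Sep 27.
Add 11 hours 45 minutes travel time → 4:35 PM UTC.
Noumea is UTC+11:00, so local arrival = 4:35 PM + 11:00 = 3:35 AM on Sep 28.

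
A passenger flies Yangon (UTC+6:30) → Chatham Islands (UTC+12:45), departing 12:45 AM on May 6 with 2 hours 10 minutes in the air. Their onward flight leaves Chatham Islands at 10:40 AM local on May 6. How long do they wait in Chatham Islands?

Convert departure to UTC: 12:45 AM − 6:30 = 6:15 PM UTC on May 5.
Add 2 hours and 10 minutes flight time → 8:25 PM UTC.
Chatham Islands is UTC+12:45, so local arrival = 8:25 PM + 12:45 = 9:10 AM on May 6.
Layover = 10:40 AM − 9:10 AM = 1 hour 30 minutes.

1 hour 30 minutes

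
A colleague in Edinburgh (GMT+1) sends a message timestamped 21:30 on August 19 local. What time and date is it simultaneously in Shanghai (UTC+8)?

Shanghai is 7:00 ahead of Edinburgh.
Shift by the zone difference: 21:30 + 7:00 = 04:30 on Aug 20 in Shanghai.

04:30 on Aug 20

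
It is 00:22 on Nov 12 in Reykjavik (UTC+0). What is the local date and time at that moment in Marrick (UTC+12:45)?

Reykjavik is UTC+0 so that is 00:22 UTC.
Marrick is UTC+12:45: 00:22 + 12:45 = 13:07 on Nov 12.

13:07 on November 12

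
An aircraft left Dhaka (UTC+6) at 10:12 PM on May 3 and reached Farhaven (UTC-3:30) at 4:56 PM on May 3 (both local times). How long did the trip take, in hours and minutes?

4 hours 14 minutes

Farhaven is 9:30 behind Dhaka.
Clock-face elapsed time (ignoring zones) is −5 hours 16 minutes.
Actual elapsed = −5 hours 16 minutes + 9:30 = 4 hours 14 minutes.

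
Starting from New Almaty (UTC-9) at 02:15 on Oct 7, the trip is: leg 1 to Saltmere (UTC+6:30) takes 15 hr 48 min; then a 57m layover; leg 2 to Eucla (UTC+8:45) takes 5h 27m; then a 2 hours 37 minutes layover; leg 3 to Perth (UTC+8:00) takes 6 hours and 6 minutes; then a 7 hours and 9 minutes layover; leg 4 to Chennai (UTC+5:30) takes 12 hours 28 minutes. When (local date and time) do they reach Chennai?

19:17 on October 9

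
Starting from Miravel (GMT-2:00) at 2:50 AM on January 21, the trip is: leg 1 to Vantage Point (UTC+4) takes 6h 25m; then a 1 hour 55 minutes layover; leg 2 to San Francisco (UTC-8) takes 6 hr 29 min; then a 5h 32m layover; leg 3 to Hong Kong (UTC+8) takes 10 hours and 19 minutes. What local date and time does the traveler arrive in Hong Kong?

Convert departure to UTC: 2:50 AM + 2:00 = 4:50 AM UTC on Jan 21.
Add 6 hours 25 minutes leg 1 → 11:15 AM UTC.
Add 1 hour 55 minutes layover in Vantage Point → 1:10 PM UTC.
Add 6 hours and 29 minutes leg 2 → 7:39 PM UTC.
Add 5 hours 32 minutes layover in San Francisco → 1:11 AM UTC (Jan 22).
Add 10 hours 19 minutes leg 3 → 11:30 AM UTC.
Hong Kong is UTC+8:00, so local arrival = 11:30 AM + 8:00 = 7:30 PM on Jan 22.

7:30 PM on January 22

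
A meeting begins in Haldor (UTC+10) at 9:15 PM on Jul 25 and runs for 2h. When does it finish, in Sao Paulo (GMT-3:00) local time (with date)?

Sao Paulo is 13:00 behind Haldor.
After 2 hours it is 11:15 PM in Haldor.
Shift by the zone difference: 11:15 PM − 13:00 = 10:15 AM on Jul 25 in Sao Paulo.

10:15 AM on July 25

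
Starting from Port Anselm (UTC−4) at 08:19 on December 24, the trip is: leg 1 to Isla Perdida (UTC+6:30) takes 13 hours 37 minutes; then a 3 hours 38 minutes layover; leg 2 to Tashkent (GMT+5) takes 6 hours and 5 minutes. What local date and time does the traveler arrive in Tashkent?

Convert departure to UTC: 08:19 + 4:00 = 12:19 UTC on Dec 24.
Add 13 hours and 37 minutes leg 1 → 01:56 UTC (Dec 25).
Add 3 hours and 38 minutes layover in Isla Perdida → 05:34 UTC.
Add 6 hours 5 minutes leg 2 → 11:39 UTC.
Tashkent is UTC+5:00, so local arrival = 11:39 + 5:00 = 16:39 on Dec 25.

16:39 on December 25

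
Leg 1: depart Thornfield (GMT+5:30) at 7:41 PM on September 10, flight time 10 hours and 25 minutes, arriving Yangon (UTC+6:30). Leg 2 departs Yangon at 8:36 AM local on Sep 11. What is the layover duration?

Convert departure to UTC: 7:41 PM − 5:30 = 2:11 PM UTC on Sep 10.
Add 10 hours and 25 minutes flight time → 12:36 AM UTC (Sep 11).
Yangon is UTC+6:30, so local arrival = 12:36 AM + 6:30 = 7:06 AM on Sep 11.
Layover = 8:36 AM − 7:06 AM = 1 hour 30 minutes.

1 hour 30 minutes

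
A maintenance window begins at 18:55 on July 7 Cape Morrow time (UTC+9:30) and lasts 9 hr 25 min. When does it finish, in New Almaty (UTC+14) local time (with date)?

08:50 on July 8

New Almaty is 4:30 ahead of Cape Morrow.
After 9 hours and 25 minutes it is 04:20 (Jul 8) in Cape Morrow.
Shift by the zone difference: 04:20 + 4:30 = 08:50 on Jul 8 in New Almaty.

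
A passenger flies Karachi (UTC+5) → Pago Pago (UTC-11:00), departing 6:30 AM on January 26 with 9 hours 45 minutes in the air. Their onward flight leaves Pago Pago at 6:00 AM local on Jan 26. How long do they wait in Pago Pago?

Convert departure to UTC: 6:30 AM − 5:00 = 1:30 AM UTC on Jan 26.
Add 9 hours and 45 minutes flight time → 11:15 AM UTC.
Pago Pago is UTC−11:00, so local arrival = 11:15 AM − 11:00 = 12:15 AM on Jan 26.
Layover = 6:00 AM − 12:15 AM = 5 hours 45 minutes.

5 hours 45 minutes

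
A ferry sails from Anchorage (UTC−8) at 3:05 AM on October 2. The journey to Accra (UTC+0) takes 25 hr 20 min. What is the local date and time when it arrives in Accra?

12:25 PM on Oct 3

Convert departure to UTC: 3:05 AM + 8:00 = 11:05 AM UTC on Oct 2.
Add 25 hours and 20 minutes travel time → 12:25 PM UTC (Oct 3).
Accra is UTC+0, so local arrival is the same: 12:25 PM on Oct 3.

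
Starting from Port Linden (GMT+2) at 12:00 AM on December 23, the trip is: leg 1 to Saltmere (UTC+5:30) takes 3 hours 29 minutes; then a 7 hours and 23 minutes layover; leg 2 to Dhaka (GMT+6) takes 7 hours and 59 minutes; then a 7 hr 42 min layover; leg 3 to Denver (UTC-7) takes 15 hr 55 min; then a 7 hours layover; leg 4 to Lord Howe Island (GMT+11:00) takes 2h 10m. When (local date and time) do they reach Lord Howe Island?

12:38 PM on December 25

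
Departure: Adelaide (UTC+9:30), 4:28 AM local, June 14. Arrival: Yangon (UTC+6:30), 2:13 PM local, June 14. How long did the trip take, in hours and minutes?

12 hours 45 minutes

Departure in UTC: 4:28 AM − 9:30 = 6:58 PM on Jun 13.
Arrival in UTC: 2:13 PM − 6:30 = 7:43 AM on Jun 14.
Elapsed = 7:43 AM − 6:58 PM (+1 day) = 12 hours 45 minutes.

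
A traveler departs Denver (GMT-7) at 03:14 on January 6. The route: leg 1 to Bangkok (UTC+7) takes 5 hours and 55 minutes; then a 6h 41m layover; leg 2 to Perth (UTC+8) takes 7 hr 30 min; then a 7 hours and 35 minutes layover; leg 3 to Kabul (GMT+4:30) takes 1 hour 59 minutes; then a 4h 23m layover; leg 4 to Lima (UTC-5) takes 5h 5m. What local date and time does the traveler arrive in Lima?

20:22 on January 7

Convert departure to UTC: 03:14 + 7:00 = 10:14 UTC on Jan 6.
Add 5 hours 55 minutes leg 1 → 16:09 UTC.
Add 6 hours 41 minutes layover in Bangkok → 22:50 UTC.
Add 7 hours and 30 minutes leg 2 → 06:20 UTC (Jan 7).
Add 7 hours 35 minutes layover in Perth → 13:55 UTC.
Add 1 hour and 59 minutes leg 3 → 15:54 UTC.
Add 4 hours and 23 minutes layover in Kabul → 20:17 UTC.
Add 5 hours and 5 minutes leg 4 → 01:22 UTC (Jan 8).
Lima is UTC−5:00, so local arrival = 01:22 − 5:00 = 20:22 on Jan 7.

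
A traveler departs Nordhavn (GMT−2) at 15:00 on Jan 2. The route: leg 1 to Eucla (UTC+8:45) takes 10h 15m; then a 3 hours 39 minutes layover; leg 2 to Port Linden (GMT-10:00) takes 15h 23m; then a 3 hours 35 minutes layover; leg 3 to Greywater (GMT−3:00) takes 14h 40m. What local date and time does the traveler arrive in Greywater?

Convert departure to UTC: 15:00 + 2:00 = 17:00 UTC on Jan 2.
Add 10 hours and 15 minutes leg 1 → 03:15 UTC (Jan 3).
Add 3 hours 39 minutes layover in Eucla → 06:54 UTC.
Add 15 hours 23 minutes leg 2 → 22:17 UTC.
Add 3 hours 35 minutes layover in Port Linden → 01:52 UTC (Jan 4).
Add 14 hours and 40 minutes leg 3 → 16:32 UTC.
Greywater is UTC−3:00, so local arrival = 16:32 − 3:00 = 13:32 on Jan 4.

13:32 on January 4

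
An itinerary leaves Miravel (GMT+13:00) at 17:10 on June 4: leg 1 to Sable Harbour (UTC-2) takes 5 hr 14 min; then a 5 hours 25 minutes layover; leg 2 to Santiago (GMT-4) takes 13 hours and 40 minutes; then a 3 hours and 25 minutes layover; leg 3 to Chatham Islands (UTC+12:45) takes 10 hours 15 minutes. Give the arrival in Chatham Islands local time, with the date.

Convert departure to UTC: 17:10 − 13:00 = 04:10 UTC on Jun 4.
Add 5 hours 14 minutes leg 1 → 09:24 UTC.
Add 5 hours and 25 minutes layover in Sable Harbour → 14:49 UTC.
Add 13 hours 40 minutes leg 2 → 04:29 UTC (Jun 5).
Add 3 hours 25 minutes layover in Santiago → 07:54 UTC.
Add 10 hours and 15 minutes leg 3 → 18:09 UTC.
Chatham Islands is UTC+12:45, so local arrival = 18:09 + 12:45 = 06:54 on Jun 6.

06:54 on Jun 6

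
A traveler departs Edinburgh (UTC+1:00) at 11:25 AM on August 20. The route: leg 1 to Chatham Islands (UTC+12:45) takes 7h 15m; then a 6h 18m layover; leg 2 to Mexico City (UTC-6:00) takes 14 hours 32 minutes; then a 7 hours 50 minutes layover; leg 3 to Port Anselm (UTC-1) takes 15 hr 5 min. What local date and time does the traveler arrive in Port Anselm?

12:25 PM on August 22

Convert departure to UTC: 11:25 AM − 1:00 = 10:25 AM UTC on Aug 20.
Add 7 hours 15 minutes leg 1 → 5:40 PM UTC.
Add 6 hours 18 minutes layover in Chatham Islands → 11:58 PM UTC.
Add 14 hours and 32 minutes leg 2 → 2:30 PM UTC (Aug 21).
Add 7 hours 50 minutes layover in Mexico City → 10:20 PM UTC.
Add 15 hours 5 minutes leg 3 → 1:25 PM UTC (Aug 22).
Port Anselm is UTC−1:00, so local arrival = 1:25 PM − 1:00 = 12:25 PM on Aug 22.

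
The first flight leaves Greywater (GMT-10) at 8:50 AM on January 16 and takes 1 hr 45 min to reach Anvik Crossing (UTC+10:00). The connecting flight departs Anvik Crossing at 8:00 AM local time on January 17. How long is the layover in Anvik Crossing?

Convert departure to UTC: 8:50 AM + 10:00 = 6:50 PM UTC on Jan 16.
Add 1 hour 45 minutes flight time → 8:35 PM UTC.
Anvik Crossing is UTC+10:00, so local arrival = 8:35 PM + 10:00 = 6:35 AM on Jan 17.
Layover = 8:00 AM − 6:35 AM = 1 hour 25 minutes.

1 hour 25 minutes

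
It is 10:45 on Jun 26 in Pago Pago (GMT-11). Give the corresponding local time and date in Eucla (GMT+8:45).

In UTC: 10:45 + 11:00 = 21:45 on Jun 26.
Eucla is UTC+8:45: 21:45 + 8:45 = 06:30 on Jun 27.

06:30 on June 27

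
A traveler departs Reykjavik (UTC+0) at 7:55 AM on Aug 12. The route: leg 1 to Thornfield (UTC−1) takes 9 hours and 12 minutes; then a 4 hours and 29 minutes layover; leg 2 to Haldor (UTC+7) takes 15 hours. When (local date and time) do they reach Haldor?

7:36 PM on Aug 13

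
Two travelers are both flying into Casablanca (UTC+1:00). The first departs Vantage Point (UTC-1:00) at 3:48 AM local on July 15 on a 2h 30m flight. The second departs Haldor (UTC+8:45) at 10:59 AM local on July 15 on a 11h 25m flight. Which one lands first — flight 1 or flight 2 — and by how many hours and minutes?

the first, by 6 hours 21 minutes

Flight 1 in UTC: 3:48 AM + 1:00 = 4:48 AM on Jul 15.
+2 hours and 30 minutes → arrive 7:18 AM UTC on Jul 15.
Flight 2 in UTC: 10:59 AM − 8:45 = 2:14 AM on Jul 15.
+11 hours 25 minutes → arrive 1:39 PM UTC on Jul 15.
Flight 1 lands earlier by 6 hours 21 minutes.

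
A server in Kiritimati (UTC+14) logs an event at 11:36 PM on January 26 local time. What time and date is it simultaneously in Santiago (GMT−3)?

Santiago is 17:00 behind Kiritimati.
Shift by the zone difference: 11:36 PM − 17:00 = 6:36 AM on Jan 26 in Santiago.

6:36 AM on January 26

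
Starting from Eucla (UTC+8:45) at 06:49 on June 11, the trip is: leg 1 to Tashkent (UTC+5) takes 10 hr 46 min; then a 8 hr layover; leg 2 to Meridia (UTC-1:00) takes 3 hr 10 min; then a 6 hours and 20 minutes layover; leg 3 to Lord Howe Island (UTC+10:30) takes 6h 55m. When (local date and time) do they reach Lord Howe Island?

19:45 on June 12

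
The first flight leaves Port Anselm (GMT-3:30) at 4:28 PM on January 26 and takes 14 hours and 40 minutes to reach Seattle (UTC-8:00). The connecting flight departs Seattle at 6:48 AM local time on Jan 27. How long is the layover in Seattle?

4 hours 10 minutes

Convert departure to UTC: 4:28 PM + 3:30 = 7:58 PM UTC on Jan 26.
Add 14 hours and 40 minutes flight time → 10:38 AM UTC (Jan 27).
Seattle is UTC−8:00, so local arrival = 10:38 AM − 8:00 = 2:38 AM on Jan 27.
Layover = 6:48 AM − 2:38 AM = 4 hours 10 minutes.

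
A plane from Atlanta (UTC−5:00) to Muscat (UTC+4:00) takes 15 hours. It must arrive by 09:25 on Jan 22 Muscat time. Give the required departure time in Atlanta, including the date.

09:25 on Jan 21

Target arrival in UTC: 09:25 − 4:00 = 05:25 on Jan 22.
Subtract 15 hours → departure 14:25 UTC on Jan 21.
Atlanta is UTC−5:00: 14:25 − 5:00 = 09:25 on Jan 21.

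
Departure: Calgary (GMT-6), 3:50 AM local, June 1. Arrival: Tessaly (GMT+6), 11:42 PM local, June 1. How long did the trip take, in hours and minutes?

7 hours 52 minutes

Departure in UTC: 3:50 AM + 6:00 = 9:50 AM on Jun 1.
Arrival in UTC: 11:42 PM − 6:00 = 5:42 PM on Jun 1.
Elapsed = 5:42 PM − 9:50 AM = 7 hours 52 minutes.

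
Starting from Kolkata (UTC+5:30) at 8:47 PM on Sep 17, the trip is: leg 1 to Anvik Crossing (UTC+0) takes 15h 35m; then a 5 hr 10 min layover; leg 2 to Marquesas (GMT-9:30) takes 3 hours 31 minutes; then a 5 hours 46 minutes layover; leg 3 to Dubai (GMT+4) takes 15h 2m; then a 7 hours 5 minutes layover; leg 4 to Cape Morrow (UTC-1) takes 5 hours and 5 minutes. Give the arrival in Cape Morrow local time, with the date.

Convert departure to UTC: 8:47 PM − 5:30 = 3:17 PM UTC on Sep 17.
Add 15 hours 35 minutes leg 1 → 6:52 AM UTC (Sep 18).
Add 5 hours and 10 minutes layover in Anvik Crossing → 12:02 PM UTC.
Add 3 hours and 31 minutes leg 2 → 3:33 PM UTC.
Add 5 hours and 46 minutes layover in Marquesas → 9:19 PM UTC.
Add 15 hours 2 minutes leg 3 → 12:21 PM UTC (Sep 19).
Add 7 hours and 5 minutes layover in Dubai → 7:26 PM UTC.
Add 5 hours and 5 minutes leg 4 → 12:31 AM UTC (Sep 20).
Cape Morrow is UTC−1:00, so local arrival = 12:31 AM − 1:00 = 11:31 PM on Sep 19.

11:31 PM on September 19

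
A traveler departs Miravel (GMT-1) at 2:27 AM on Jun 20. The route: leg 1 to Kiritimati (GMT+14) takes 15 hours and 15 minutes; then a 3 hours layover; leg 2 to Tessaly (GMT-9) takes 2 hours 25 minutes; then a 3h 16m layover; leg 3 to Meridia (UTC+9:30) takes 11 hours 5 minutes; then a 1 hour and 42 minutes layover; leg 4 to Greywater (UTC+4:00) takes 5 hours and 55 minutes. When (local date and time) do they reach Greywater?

2:05 AM on Jun 22

Convert departure to UTC: 2:27 AM + 1:00 = 3:27 AM UTC on Jun 20.
Add 15 hours and 15 minutes leg 1 → 6:42 PM UTC.
Add 3 hours layover in Kiritimati → 9:42 PM UTC.
Add 2 hours 25 minutes leg 2 → 12:07 AM UTC (Jun 21).
Add 3 hours and 16 minutes layover in Tessaly → 3:23 AM UTC.
Add 11 hours 5 minutes leg 3 → 2:28 PM UTC.
Add 1 hour and 42 minutes layover in Meridia → 4:10 PM UTC.
Add 5 hours and 55 minutes leg 4 → 10:05 PM UTC.
Greywater is UTC+4:00, so local arrival = 10:05 PM + 4:00 = 2:05 AM on Jun 22.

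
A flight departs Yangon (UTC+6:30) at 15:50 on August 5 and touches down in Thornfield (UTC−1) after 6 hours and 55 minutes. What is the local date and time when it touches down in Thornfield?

Thornfield is 7:30 behind Yangon.
After 6 hours and 55 minutes it is 22:45 in Yangon.
Shift by the zone difference: 22:45 − 7:30 = 15:15 on Aug 5 in Thornfield.

15:15 on August 5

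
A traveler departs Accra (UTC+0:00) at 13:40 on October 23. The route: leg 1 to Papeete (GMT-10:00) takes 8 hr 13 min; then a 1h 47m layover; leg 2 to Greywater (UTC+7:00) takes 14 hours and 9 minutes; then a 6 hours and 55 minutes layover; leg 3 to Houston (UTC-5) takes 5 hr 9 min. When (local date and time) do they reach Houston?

Accra is at UTC+0, so departure is already 13:40 UTC on Oct 23.
Add 8 hours 13 minutes leg 1 → 21:53 UTC.
Add 1 hour and 47 minutes layover in Papeete → 23:40 UTC.
Add 14 hours 9 minutes leg 2 → 13:49 UTC (Oct 24).
Add 6 hours and 55 minutes layover in Greywater → 20:44 UTC.
Add 5 hours 9 minutes leg 3 → 01:53 UTC (Oct 25).
Houston is UTC−5:00, so local arrival = 01:53 − 5:00 = 20:53 on Oct 24.

20:53 on October 24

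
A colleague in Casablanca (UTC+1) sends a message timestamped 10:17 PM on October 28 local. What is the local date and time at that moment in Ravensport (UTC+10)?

Ravensport is 9:00 ahead of Casablanca.
Shift by the zone difference: 10:17 PM + 9:00 = 7:17 AM on Oct 29 in Ravensport.

7:17 AM on October 29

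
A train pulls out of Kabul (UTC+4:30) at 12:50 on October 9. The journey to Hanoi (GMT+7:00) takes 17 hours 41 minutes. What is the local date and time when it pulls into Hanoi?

Hanoi is 2:30 ahead of Kabul.
After 17 hours 41 minutes it is 06:31 (Oct 10) in Kabul.
Shift by the zone difference: 06:31 + 2:30 = 09:01 on Oct 10 in Hanoi.

09:01 on October 10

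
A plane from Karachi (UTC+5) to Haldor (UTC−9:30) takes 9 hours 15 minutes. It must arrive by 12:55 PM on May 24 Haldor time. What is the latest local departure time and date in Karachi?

Target arrival in UTC: 12:55 PM + 9:30 = 10:25 PM on May 24.
Subtract 9 hours 15 minutes → departure 1:10 PM UTC on May 24.
Karachi is UTC+5:00: 1:10 PM + 5:00 = 6:10 PM on May 24.

6:10 PM on May 24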